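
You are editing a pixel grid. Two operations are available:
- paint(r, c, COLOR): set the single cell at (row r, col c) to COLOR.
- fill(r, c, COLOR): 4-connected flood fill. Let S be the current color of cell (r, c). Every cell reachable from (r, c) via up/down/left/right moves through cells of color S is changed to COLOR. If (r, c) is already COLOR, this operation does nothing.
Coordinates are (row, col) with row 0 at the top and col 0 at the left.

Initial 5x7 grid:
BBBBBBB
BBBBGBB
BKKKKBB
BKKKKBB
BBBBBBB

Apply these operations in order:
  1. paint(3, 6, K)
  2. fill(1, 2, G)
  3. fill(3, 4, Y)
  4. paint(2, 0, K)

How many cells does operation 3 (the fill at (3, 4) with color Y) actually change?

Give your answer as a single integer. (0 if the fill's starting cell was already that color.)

Answer: 8

Derivation:
After op 1 paint(3,6,K):
BBBBBBB
BBBBGBB
BKKKKBB
BKKKKBK
BBBBBBB
After op 2 fill(1,2,G) [25 cells changed]:
GGGGGGG
GGGGGGG
GKKKKGG
GKKKKGK
GGGGGGG
After op 3 fill(3,4,Y) [8 cells changed]:
GGGGGGG
GGGGGGG
GYYYYGG
GYYYYGK
GGGGGGG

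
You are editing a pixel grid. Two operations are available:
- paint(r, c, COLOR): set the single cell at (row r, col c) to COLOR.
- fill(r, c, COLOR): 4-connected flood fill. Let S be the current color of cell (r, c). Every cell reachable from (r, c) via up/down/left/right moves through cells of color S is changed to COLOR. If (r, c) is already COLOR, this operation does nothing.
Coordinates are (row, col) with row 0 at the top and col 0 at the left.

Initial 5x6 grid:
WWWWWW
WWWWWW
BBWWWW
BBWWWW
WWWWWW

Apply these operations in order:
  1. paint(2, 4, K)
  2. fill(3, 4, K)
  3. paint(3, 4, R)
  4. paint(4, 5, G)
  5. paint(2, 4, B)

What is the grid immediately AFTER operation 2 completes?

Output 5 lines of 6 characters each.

After op 1 paint(2,4,K):
WWWWWW
WWWWWW
BBWWKW
BBWWWW
WWWWWW
After op 2 fill(3,4,K) [25 cells changed]:
KKKKKK
KKKKKK
BBKKKK
BBKKKK
KKKKKK

Answer: KKKKKK
KKKKKK
BBKKKK
BBKKKK
KKKKKK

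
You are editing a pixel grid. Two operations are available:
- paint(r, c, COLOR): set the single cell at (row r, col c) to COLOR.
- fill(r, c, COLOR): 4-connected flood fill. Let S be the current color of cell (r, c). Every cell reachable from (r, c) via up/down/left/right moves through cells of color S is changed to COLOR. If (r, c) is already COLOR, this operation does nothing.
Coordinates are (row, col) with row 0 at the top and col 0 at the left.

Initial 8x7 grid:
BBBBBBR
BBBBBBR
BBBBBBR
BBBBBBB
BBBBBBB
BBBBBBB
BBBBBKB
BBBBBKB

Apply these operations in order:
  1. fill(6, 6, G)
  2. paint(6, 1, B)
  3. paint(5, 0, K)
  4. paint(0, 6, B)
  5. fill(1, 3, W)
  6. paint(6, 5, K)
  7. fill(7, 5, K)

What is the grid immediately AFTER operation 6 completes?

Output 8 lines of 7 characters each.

Answer: WWWWWWB
WWWWWWR
WWWWWWR
WWWWWWW
WWWWWWW
KWWWWWW
WBWWWKW
WWWWWKW

Derivation:
After op 1 fill(6,6,G) [51 cells changed]:
GGGGGGR
GGGGGGR
GGGGGGR
GGGGGGG
GGGGGGG
GGGGGGG
GGGGGKG
GGGGGKG
After op 2 paint(6,1,B):
GGGGGGR
GGGGGGR
GGGGGGR
GGGGGGG
GGGGGGG
GGGGGGG
GBGGGKG
GGGGGKG
After op 3 paint(5,0,K):
GGGGGGR
GGGGGGR
GGGGGGR
GGGGGGG
GGGGGGG
KGGGGGG
GBGGGKG
GGGGGKG
After op 4 paint(0,6,B):
GGGGGGB
GGGGGGR
GGGGGGR
GGGGGGG
GGGGGGG
KGGGGGG
GBGGGKG
GGGGGKG
After op 5 fill(1,3,W) [49 cells changed]:
WWWWWWB
WWWWWWR
WWWWWWR
WWWWWWW
WWWWWWW
KWWWWWW
WBWWWKW
WWWWWKW
After op 6 paint(6,5,K):
WWWWWWB
WWWWWWR
WWWWWWR
WWWWWWW
WWWWWWW
KWWWWWW
WBWWWKW
WWWWWKW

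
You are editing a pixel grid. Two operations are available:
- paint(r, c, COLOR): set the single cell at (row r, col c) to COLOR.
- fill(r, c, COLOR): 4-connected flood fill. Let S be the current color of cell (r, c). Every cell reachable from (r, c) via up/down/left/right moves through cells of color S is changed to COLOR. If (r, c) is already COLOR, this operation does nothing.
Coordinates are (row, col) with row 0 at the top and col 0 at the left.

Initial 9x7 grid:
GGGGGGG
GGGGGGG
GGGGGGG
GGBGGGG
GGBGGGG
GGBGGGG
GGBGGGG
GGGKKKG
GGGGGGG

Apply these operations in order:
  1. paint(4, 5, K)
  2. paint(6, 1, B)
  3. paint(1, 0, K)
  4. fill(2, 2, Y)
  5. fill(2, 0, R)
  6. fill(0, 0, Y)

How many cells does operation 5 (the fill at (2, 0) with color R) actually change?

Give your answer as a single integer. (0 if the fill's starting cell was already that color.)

After op 1 paint(4,5,K):
GGGGGGG
GGGGGGG
GGGGGGG
GGBGGGG
GGBGGKG
GGBGGGG
GGBGGGG
GGGKKKG
GGGGGGG
After op 2 paint(6,1,B):
GGGGGGG
GGGGGGG
GGGGGGG
GGBGGGG
GGBGGKG
GGBGGGG
GBBGGGG
GGGKKKG
GGGGGGG
After op 3 paint(1,0,K):
GGGGGGG
KGGGGGG
GGGGGGG
GGBGGGG
GGBGGKG
GGBGGGG
GBBGGGG
GGGKKKG
GGGGGGG
After op 4 fill(2,2,Y) [53 cells changed]:
YYYYYYY
KYYYYYY
YYYYYYY
YYBYYYY
YYBYYKY
YYBYYYY
YBBYYYY
YYYKKKY
YYYYYYY
After op 5 fill(2,0,R) [53 cells changed]:
RRRRRRR
KRRRRRR
RRRRRRR
RRBRRRR
RRBRRKR
RRBRRRR
RBBRRRR
RRRKKKR
RRRRRRR

Answer: 53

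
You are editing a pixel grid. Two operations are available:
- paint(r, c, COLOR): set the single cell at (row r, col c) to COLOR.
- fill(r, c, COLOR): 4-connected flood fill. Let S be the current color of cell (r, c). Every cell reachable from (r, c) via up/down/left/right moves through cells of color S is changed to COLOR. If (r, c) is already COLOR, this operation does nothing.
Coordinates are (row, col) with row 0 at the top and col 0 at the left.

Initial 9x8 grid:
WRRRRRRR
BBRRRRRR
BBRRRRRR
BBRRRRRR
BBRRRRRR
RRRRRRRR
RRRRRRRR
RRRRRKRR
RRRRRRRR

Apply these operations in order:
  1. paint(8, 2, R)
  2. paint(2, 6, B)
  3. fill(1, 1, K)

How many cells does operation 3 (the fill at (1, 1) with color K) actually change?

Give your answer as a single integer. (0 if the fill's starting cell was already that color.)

After op 1 paint(8,2,R):
WRRRRRRR
BBRRRRRR
BBRRRRRR
BBRRRRRR
BBRRRRRR
RRRRRRRR
RRRRRRRR
RRRRRKRR
RRRRRRRR
After op 2 paint(2,6,B):
WRRRRRRR
BBRRRRRR
BBRRRRBR
BBRRRRRR
BBRRRRRR
RRRRRRRR
RRRRRRRR
RRRRRKRR
RRRRRRRR
After op 3 fill(1,1,K) [8 cells changed]:
WRRRRRRR
KKRRRRRR
KKRRRRBR
KKRRRRRR
KKRRRRRR
RRRRRRRR
RRRRRRRR
RRRRRKRR
RRRRRRRR

Answer: 8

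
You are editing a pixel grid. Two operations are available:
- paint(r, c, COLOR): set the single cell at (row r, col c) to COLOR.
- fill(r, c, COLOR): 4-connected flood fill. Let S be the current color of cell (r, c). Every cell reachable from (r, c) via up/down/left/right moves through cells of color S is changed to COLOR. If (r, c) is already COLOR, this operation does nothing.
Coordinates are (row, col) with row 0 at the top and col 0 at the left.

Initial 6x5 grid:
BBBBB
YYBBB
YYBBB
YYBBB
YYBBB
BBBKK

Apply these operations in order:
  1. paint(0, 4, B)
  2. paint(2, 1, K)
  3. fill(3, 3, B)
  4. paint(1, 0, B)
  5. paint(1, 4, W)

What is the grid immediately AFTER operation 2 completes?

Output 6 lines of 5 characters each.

After op 1 paint(0,4,B):
BBBBB
YYBBB
YYBBB
YYBBB
YYBBB
BBBKK
After op 2 paint(2,1,K):
BBBBB
YYBBB
YKBBB
YYBBB
YYBBB
BBBKK

Answer: BBBBB
YYBBB
YKBBB
YYBBB
YYBBB
BBBKK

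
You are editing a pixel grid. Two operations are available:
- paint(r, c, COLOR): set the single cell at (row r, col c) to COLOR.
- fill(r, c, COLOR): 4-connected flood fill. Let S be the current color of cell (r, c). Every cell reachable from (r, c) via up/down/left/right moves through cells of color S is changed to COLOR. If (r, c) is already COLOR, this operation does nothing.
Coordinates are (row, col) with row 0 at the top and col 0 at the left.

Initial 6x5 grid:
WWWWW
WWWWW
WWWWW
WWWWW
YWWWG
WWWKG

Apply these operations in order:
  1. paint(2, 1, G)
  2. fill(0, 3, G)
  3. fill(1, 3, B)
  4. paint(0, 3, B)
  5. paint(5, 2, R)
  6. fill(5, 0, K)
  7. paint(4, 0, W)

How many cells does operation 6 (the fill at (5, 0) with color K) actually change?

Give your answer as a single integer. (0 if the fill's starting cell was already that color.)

After op 1 paint(2,1,G):
WWWWW
WWWWW
WGWWW
WWWWW
YWWWG
WWWKG
After op 2 fill(0,3,G) [25 cells changed]:
GGGGG
GGGGG
GGGGG
GGGGG
YGGGG
GGGKG
After op 3 fill(1,3,B) [28 cells changed]:
BBBBB
BBBBB
BBBBB
BBBBB
YBBBB
BBBKB
After op 4 paint(0,3,B):
BBBBB
BBBBB
BBBBB
BBBBB
YBBBB
BBBKB
After op 5 paint(5,2,R):
BBBBB
BBBBB
BBBBB
BBBBB
YBBBB
BBRKB
After op 6 fill(5,0,K) [27 cells changed]:
KKKKK
KKKKK
KKKKK
KKKKK
YKKKK
KKRKK

Answer: 27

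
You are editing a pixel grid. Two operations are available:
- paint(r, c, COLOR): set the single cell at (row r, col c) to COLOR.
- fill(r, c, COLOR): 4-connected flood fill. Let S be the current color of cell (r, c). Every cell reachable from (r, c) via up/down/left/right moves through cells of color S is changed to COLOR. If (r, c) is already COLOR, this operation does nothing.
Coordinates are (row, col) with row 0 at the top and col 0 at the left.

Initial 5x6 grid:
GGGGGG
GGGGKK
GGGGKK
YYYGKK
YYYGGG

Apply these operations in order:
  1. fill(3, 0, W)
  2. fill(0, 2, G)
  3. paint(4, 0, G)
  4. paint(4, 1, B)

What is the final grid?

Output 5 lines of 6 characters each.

After op 1 fill(3,0,W) [6 cells changed]:
GGGGGG
GGGGKK
GGGGKK
WWWGKK
WWWGGG
After op 2 fill(0,2,G) [0 cells changed]:
GGGGGG
GGGGKK
GGGGKK
WWWGKK
WWWGGG
After op 3 paint(4,0,G):
GGGGGG
GGGGKK
GGGGKK
WWWGKK
GWWGGG
After op 4 paint(4,1,B):
GGGGGG
GGGGKK
GGGGKK
WWWGKK
GBWGGG

Answer: GGGGGG
GGGGKK
GGGGKK
WWWGKK
GBWGGG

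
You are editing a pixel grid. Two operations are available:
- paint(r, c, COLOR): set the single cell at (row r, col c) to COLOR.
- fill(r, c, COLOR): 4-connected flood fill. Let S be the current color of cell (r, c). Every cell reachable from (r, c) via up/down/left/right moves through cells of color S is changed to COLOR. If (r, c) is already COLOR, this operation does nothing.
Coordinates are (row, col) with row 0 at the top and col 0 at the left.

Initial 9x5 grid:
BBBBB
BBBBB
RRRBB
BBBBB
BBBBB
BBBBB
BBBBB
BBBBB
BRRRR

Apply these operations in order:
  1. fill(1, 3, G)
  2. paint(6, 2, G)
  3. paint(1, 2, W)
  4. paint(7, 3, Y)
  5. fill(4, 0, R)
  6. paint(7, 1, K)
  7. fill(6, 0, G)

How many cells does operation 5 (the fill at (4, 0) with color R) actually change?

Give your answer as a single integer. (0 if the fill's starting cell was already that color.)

After op 1 fill(1,3,G) [38 cells changed]:
GGGGG
GGGGG
RRRGG
GGGGG
GGGGG
GGGGG
GGGGG
GGGGG
GRRRR
After op 2 paint(6,2,G):
GGGGG
GGGGG
RRRGG
GGGGG
GGGGG
GGGGG
GGGGG
GGGGG
GRRRR
After op 3 paint(1,2,W):
GGGGG
GGWGG
RRRGG
GGGGG
GGGGG
GGGGG
GGGGG
GGGGG
GRRRR
After op 4 paint(7,3,Y):
GGGGG
GGWGG
RRRGG
GGGGG
GGGGG
GGGGG
GGGGG
GGGYG
GRRRR
After op 5 fill(4,0,R) [36 cells changed]:
RRRRR
RRWRR
RRRRR
RRRRR
RRRRR
RRRRR
RRRRR
RRRYR
RRRRR

Answer: 36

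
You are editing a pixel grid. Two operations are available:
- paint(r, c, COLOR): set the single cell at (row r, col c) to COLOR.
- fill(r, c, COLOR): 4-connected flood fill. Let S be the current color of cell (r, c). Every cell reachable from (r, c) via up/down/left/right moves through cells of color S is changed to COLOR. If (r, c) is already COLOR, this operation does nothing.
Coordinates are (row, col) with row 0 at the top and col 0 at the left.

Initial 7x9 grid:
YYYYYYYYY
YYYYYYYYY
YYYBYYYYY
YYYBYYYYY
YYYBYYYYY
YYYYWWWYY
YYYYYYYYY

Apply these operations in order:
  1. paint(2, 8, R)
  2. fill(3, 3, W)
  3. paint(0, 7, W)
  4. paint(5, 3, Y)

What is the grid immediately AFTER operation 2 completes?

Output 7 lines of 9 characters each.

Answer: YYYYYYYYY
YYYYYYYYY
YYYWYYYYR
YYYWYYYYY
YYYWYYYYY
YYYYWWWYY
YYYYYYYYY

Derivation:
After op 1 paint(2,8,R):
YYYYYYYYY
YYYYYYYYY
YYYBYYYYR
YYYBYYYYY
YYYBYYYYY
YYYYWWWYY
YYYYYYYYY
After op 2 fill(3,3,W) [3 cells changed]:
YYYYYYYYY
YYYYYYYYY
YYYWYYYYR
YYYWYYYYY
YYYWYYYYY
YYYYWWWYY
YYYYYYYYY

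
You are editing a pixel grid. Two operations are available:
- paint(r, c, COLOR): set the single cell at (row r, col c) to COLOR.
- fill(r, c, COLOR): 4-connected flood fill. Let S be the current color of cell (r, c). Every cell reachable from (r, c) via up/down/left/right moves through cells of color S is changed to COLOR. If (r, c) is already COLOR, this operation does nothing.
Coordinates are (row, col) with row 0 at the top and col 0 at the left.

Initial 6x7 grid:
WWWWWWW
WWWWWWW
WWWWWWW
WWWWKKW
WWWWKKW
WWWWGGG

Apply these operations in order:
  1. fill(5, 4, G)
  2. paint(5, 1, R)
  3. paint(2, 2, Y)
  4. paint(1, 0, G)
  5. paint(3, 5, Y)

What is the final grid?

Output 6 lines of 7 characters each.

After op 1 fill(5,4,G) [0 cells changed]:
WWWWWWW
WWWWWWW
WWWWWWW
WWWWKKW
WWWWKKW
WWWWGGG
After op 2 paint(5,1,R):
WWWWWWW
WWWWWWW
WWWWWWW
WWWWKKW
WWWWKKW
WRWWGGG
After op 3 paint(2,2,Y):
WWWWWWW
WWWWWWW
WWYWWWW
WWWWKKW
WWWWKKW
WRWWGGG
After op 4 paint(1,0,G):
WWWWWWW
GWWWWWW
WWYWWWW
WWWWKKW
WWWWKKW
WRWWGGG
After op 5 paint(3,5,Y):
WWWWWWW
GWWWWWW
WWYWWWW
WWWWKYW
WWWWKKW
WRWWGGG

Answer: WWWWWWW
GWWWWWW
WWYWWWW
WWWWKYW
WWWWKKW
WRWWGGG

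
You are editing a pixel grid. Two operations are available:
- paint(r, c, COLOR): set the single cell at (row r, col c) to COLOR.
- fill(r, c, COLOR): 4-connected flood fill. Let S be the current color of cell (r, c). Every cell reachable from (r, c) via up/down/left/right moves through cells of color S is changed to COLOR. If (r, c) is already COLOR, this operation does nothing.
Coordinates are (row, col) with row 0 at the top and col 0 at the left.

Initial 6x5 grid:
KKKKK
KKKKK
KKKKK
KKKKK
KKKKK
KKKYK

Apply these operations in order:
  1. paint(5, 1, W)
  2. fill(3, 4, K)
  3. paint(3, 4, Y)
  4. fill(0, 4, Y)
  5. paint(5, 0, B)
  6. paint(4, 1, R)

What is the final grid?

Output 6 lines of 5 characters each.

Answer: YYYYY
YYYYY
YYYYY
YYYYY
YRYYY
BWYYY

Derivation:
After op 1 paint(5,1,W):
KKKKK
KKKKK
KKKKK
KKKKK
KKKKK
KWKYK
After op 2 fill(3,4,K) [0 cells changed]:
KKKKK
KKKKK
KKKKK
KKKKK
KKKKK
KWKYK
After op 3 paint(3,4,Y):
KKKKK
KKKKK
KKKKK
KKKKY
KKKKK
KWKYK
After op 4 fill(0,4,Y) [27 cells changed]:
YYYYY
YYYYY
YYYYY
YYYYY
YYYYY
YWYYY
After op 5 paint(5,0,B):
YYYYY
YYYYY
YYYYY
YYYYY
YYYYY
BWYYY
After op 6 paint(4,1,R):
YYYYY
YYYYY
YYYYY
YYYYY
YRYYY
BWYYY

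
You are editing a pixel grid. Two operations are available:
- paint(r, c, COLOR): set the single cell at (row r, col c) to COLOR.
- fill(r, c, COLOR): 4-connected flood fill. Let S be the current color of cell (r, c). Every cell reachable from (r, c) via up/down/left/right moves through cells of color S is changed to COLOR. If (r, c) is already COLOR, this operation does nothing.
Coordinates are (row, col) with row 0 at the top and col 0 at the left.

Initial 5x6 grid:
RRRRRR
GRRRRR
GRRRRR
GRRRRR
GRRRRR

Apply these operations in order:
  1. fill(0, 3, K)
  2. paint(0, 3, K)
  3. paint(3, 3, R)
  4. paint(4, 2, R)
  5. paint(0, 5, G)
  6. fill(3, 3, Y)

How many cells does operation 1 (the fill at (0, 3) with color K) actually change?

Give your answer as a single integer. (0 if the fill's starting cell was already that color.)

Answer: 26

Derivation:
After op 1 fill(0,3,K) [26 cells changed]:
KKKKKK
GKKKKK
GKKKKK
GKKKKK
GKKKKK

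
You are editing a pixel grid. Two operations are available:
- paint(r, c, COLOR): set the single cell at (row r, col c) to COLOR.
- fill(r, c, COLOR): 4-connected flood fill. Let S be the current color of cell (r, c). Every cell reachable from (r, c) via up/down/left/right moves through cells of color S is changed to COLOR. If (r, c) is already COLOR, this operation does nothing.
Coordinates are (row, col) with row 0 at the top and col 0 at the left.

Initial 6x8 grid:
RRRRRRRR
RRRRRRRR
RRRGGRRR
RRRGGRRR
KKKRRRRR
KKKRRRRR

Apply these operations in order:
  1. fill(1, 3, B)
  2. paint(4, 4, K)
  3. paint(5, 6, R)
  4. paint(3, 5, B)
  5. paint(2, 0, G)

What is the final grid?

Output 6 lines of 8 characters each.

Answer: BBBBBBBB
BBBBBBBB
GBBGGBBB
BBBGGBBB
KKKBKBBB
KKKBBBRB

Derivation:
After op 1 fill(1,3,B) [38 cells changed]:
BBBBBBBB
BBBBBBBB
BBBGGBBB
BBBGGBBB
KKKBBBBB
KKKBBBBB
After op 2 paint(4,4,K):
BBBBBBBB
BBBBBBBB
BBBGGBBB
BBBGGBBB
KKKBKBBB
KKKBBBBB
After op 3 paint(5,6,R):
BBBBBBBB
BBBBBBBB
BBBGGBBB
BBBGGBBB
KKKBKBBB
KKKBBBRB
After op 4 paint(3,5,B):
BBBBBBBB
BBBBBBBB
BBBGGBBB
BBBGGBBB
KKKBKBBB
KKKBBBRB
After op 5 paint(2,0,G):
BBBBBBBB
BBBBBBBB
GBBGGBBB
BBBGGBBB
KKKBKBBB
KKKBBBRB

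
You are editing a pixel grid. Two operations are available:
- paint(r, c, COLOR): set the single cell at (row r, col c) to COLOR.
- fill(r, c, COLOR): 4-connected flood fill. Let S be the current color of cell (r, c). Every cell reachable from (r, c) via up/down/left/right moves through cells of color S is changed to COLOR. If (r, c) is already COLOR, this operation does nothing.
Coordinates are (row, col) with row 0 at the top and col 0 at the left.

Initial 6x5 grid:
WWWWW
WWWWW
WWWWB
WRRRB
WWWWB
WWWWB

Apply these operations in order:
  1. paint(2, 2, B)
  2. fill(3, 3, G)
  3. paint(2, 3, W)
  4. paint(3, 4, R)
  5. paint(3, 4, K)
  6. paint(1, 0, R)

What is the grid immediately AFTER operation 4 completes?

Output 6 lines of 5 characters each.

Answer: WWWWW
WWWWW
WWBWB
WGGGR
WWWWB
WWWWB

Derivation:
After op 1 paint(2,2,B):
WWWWW
WWWWW
WWBWB
WRRRB
WWWWB
WWWWB
After op 2 fill(3,3,G) [3 cells changed]:
WWWWW
WWWWW
WWBWB
WGGGB
WWWWB
WWWWB
After op 3 paint(2,3,W):
WWWWW
WWWWW
WWBWB
WGGGB
WWWWB
WWWWB
After op 4 paint(3,4,R):
WWWWW
WWWWW
WWBWB
WGGGR
WWWWB
WWWWB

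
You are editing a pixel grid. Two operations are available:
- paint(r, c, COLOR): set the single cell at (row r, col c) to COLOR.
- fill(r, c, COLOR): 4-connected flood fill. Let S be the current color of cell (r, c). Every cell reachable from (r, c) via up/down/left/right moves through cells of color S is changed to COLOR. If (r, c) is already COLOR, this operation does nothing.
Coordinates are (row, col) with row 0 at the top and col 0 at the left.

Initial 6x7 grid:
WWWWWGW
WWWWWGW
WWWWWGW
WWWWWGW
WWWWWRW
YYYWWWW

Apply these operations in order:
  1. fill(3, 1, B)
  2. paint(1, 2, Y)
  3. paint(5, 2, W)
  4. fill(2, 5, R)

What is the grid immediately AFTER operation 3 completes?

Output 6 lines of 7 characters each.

After op 1 fill(3,1,B) [34 cells changed]:
BBBBBGB
BBBBBGB
BBBBBGB
BBBBBGB
BBBBBRB
YYYBBBB
After op 2 paint(1,2,Y):
BBBBBGB
BBYBBGB
BBBBBGB
BBBBBGB
BBBBBRB
YYYBBBB
After op 3 paint(5,2,W):
BBBBBGB
BBYBBGB
BBBBBGB
BBBBBGB
BBBBBRB
YYWBBBB

Answer: BBBBBGB
BBYBBGB
BBBBBGB
BBBBBGB
BBBBBRB
YYWBBBB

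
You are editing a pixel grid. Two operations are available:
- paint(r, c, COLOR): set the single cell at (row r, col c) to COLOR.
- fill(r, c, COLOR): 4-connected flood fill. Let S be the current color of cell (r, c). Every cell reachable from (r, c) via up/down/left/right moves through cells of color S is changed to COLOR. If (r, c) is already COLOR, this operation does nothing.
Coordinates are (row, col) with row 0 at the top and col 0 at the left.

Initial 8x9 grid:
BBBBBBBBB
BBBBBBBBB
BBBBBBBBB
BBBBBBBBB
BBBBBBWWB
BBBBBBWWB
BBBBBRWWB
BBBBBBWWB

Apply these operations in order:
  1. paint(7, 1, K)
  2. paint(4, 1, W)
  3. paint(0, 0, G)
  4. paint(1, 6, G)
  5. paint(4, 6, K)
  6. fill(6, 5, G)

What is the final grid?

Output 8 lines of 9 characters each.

After op 1 paint(7,1,K):
BBBBBBBBB
BBBBBBBBB
BBBBBBBBB
BBBBBBBBB
BBBBBBWWB
BBBBBBWWB
BBBBBRWWB
BKBBBBWWB
After op 2 paint(4,1,W):
BBBBBBBBB
BBBBBBBBB
BBBBBBBBB
BBBBBBBBB
BWBBBBWWB
BBBBBBWWB
BBBBBRWWB
BKBBBBWWB
After op 3 paint(0,0,G):
GBBBBBBBB
BBBBBBBBB
BBBBBBBBB
BBBBBBBBB
BWBBBBWWB
BBBBBBWWB
BBBBBRWWB
BKBBBBWWB
After op 4 paint(1,6,G):
GBBBBBBBB
BBBBBBGBB
BBBBBBBBB
BBBBBBBBB
BWBBBBWWB
BBBBBBWWB
BBBBBRWWB
BKBBBBWWB
After op 5 paint(4,6,K):
GBBBBBBBB
BBBBBBGBB
BBBBBBBBB
BBBBBBBBB
BWBBBBKWB
BBBBBBWWB
BBBBBRWWB
BKBBBBWWB
After op 6 fill(6,5,G) [1 cells changed]:
GBBBBBBBB
BBBBBBGBB
BBBBBBBBB
BBBBBBBBB
BWBBBBKWB
BBBBBBWWB
BBBBBGWWB
BKBBBBWWB

Answer: GBBBBBBBB
BBBBBBGBB
BBBBBBBBB
BBBBBBBBB
BWBBBBKWB
BBBBBBWWB
BBBBBGWWB
BKBBBBWWB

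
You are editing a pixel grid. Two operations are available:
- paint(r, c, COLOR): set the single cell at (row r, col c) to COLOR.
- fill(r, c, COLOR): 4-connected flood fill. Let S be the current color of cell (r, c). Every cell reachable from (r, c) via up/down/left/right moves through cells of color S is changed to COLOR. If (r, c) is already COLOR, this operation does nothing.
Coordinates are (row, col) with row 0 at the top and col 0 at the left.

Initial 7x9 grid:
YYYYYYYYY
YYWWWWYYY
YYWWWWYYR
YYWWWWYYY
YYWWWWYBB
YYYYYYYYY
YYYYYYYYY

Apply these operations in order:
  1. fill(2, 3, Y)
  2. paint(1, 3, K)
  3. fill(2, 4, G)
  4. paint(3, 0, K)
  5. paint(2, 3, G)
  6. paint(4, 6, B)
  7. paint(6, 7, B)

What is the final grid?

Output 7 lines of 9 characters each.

Answer: GGGGGGGGG
GGGKGGGGG
GGGGGGGGR
KGGGGGGGG
GGGGGGBBB
GGGGGGGGG
GGGGGGGBG

Derivation:
After op 1 fill(2,3,Y) [16 cells changed]:
YYYYYYYYY
YYYYYYYYY
YYYYYYYYR
YYYYYYYYY
YYYYYYYBB
YYYYYYYYY
YYYYYYYYY
After op 2 paint(1,3,K):
YYYYYYYYY
YYYKYYYYY
YYYYYYYYR
YYYYYYYYY
YYYYYYYBB
YYYYYYYYY
YYYYYYYYY
After op 3 fill(2,4,G) [59 cells changed]:
GGGGGGGGG
GGGKGGGGG
GGGGGGGGR
GGGGGGGGG
GGGGGGGBB
GGGGGGGGG
GGGGGGGGG
After op 4 paint(3,0,K):
GGGGGGGGG
GGGKGGGGG
GGGGGGGGR
KGGGGGGGG
GGGGGGGBB
GGGGGGGGG
GGGGGGGGG
After op 5 paint(2,3,G):
GGGGGGGGG
GGGKGGGGG
GGGGGGGGR
KGGGGGGGG
GGGGGGGBB
GGGGGGGGG
GGGGGGGGG
After op 6 paint(4,6,B):
GGGGGGGGG
GGGKGGGGG
GGGGGGGGR
KGGGGGGGG
GGGGGGBBB
GGGGGGGGG
GGGGGGGGG
After op 7 paint(6,7,B):
GGGGGGGGG
GGGKGGGGG
GGGGGGGGR
KGGGGGGGG
GGGGGGBBB
GGGGGGGGG
GGGGGGGBG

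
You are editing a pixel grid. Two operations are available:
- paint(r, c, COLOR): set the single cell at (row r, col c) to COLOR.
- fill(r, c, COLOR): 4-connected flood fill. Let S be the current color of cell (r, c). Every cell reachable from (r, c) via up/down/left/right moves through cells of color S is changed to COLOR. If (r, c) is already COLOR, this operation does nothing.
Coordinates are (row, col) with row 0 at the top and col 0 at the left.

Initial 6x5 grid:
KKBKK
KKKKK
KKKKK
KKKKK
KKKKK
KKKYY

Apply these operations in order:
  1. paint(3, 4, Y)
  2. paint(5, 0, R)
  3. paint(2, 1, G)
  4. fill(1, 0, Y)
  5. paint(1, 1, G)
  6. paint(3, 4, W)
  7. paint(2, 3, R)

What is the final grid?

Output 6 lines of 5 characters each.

After op 1 paint(3,4,Y):
KKBKK
KKKKK
KKKKK
KKKKY
KKKKK
KKKYY
After op 2 paint(5,0,R):
KKBKK
KKKKK
KKKKK
KKKKY
KKKKK
RKKYY
After op 3 paint(2,1,G):
KKBKK
KKKKK
KGKKK
KKKKY
KKKKK
RKKYY
After op 4 fill(1,0,Y) [24 cells changed]:
YYBYY
YYYYY
YGYYY
YYYYY
YYYYY
RYYYY
After op 5 paint(1,1,G):
YYBYY
YGYYY
YGYYY
YYYYY
YYYYY
RYYYY
After op 6 paint(3,4,W):
YYBYY
YGYYY
YGYYY
YYYYW
YYYYY
RYYYY
After op 7 paint(2,3,R):
YYBYY
YGYYY
YGYRY
YYYYW
YYYYY
RYYYY

Answer: YYBYY
YGYYY
YGYRY
YYYYW
YYYYY
RYYYY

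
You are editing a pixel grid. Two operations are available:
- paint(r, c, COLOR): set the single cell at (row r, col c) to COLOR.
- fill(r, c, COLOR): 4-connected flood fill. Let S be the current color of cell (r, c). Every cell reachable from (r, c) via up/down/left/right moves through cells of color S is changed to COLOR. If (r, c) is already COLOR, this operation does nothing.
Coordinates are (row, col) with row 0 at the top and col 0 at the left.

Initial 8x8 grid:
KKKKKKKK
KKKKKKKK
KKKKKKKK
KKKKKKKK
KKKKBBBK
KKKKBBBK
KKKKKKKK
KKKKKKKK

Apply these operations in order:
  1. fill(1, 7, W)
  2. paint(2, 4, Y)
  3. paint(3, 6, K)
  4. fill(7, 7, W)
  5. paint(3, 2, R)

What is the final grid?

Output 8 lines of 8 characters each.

Answer: WWWWWWWW
WWWWWWWW
WWWWYWWW
WWRWWWKW
WWWWBBBW
WWWWBBBW
WWWWWWWW
WWWWWWWW

Derivation:
After op 1 fill(1,7,W) [58 cells changed]:
WWWWWWWW
WWWWWWWW
WWWWWWWW
WWWWWWWW
WWWWBBBW
WWWWBBBW
WWWWWWWW
WWWWWWWW
After op 2 paint(2,4,Y):
WWWWWWWW
WWWWWWWW
WWWWYWWW
WWWWWWWW
WWWWBBBW
WWWWBBBW
WWWWWWWW
WWWWWWWW
After op 3 paint(3,6,K):
WWWWWWWW
WWWWWWWW
WWWWYWWW
WWWWWWKW
WWWWBBBW
WWWWBBBW
WWWWWWWW
WWWWWWWW
After op 4 fill(7,7,W) [0 cells changed]:
WWWWWWWW
WWWWWWWW
WWWWYWWW
WWWWWWKW
WWWWBBBW
WWWWBBBW
WWWWWWWW
WWWWWWWW
After op 5 paint(3,2,R):
WWWWWWWW
WWWWWWWW
WWWWYWWW
WWRWWWKW
WWWWBBBW
WWWWBBBW
WWWWWWWW
WWWWWWWW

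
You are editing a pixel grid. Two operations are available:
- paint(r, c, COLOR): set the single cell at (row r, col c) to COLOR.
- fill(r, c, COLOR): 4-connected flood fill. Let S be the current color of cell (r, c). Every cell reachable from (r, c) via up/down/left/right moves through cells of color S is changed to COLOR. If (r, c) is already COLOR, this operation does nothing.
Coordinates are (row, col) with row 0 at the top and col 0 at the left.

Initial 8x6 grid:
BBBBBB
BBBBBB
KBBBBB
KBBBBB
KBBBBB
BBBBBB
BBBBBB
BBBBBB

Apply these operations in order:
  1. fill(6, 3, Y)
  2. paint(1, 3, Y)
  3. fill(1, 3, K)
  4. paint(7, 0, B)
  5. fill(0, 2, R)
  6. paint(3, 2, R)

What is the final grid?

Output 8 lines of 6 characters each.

After op 1 fill(6,3,Y) [45 cells changed]:
YYYYYY
YYYYYY
KYYYYY
KYYYYY
KYYYYY
YYYYYY
YYYYYY
YYYYYY
After op 2 paint(1,3,Y):
YYYYYY
YYYYYY
KYYYYY
KYYYYY
KYYYYY
YYYYYY
YYYYYY
YYYYYY
After op 3 fill(1,3,K) [45 cells changed]:
KKKKKK
KKKKKK
KKKKKK
KKKKKK
KKKKKK
KKKKKK
KKKKKK
KKKKKK
After op 4 paint(7,0,B):
KKKKKK
KKKKKK
KKKKKK
KKKKKK
KKKKKK
KKKKKK
KKKKKK
BKKKKK
After op 5 fill(0,2,R) [47 cells changed]:
RRRRRR
RRRRRR
RRRRRR
RRRRRR
RRRRRR
RRRRRR
RRRRRR
BRRRRR
After op 6 paint(3,2,R):
RRRRRR
RRRRRR
RRRRRR
RRRRRR
RRRRRR
RRRRRR
RRRRRR
BRRRRR

Answer: RRRRRR
RRRRRR
RRRRRR
RRRRRR
RRRRRR
RRRRRR
RRRRRR
BRRRRR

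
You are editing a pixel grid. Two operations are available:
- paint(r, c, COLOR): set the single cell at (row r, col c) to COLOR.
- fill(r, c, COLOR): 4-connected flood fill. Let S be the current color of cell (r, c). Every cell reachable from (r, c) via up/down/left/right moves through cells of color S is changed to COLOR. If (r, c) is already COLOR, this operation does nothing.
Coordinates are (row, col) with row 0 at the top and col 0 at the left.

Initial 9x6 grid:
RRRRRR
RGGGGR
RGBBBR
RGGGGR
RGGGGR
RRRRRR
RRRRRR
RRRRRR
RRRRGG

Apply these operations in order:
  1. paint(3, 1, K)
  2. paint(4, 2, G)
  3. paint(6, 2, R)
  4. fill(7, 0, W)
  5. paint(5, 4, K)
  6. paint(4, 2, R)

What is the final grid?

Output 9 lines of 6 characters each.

Answer: WWWWWW
WGGGGW
WGBBBW
WKGGGW
WGRGGW
WWWWKW
WWWWWW
WWWWWW
WWWWGG

Derivation:
After op 1 paint(3,1,K):
RRRRRR
RGGGGR
RGBBBR
RKGGGR
RGGGGR
RRRRRR
RRRRRR
RRRRRR
RRRRGG
After op 2 paint(4,2,G):
RRRRRR
RGGGGR
RGBBBR
RKGGGR
RGGGGR
RRRRRR
RRRRRR
RRRRRR
RRRRGG
After op 3 paint(6,2,R):
RRRRRR
RGGGGR
RGBBBR
RKGGGR
RGGGGR
RRRRRR
RRRRRR
RRRRRR
RRRRGG
After op 4 fill(7,0,W) [36 cells changed]:
WWWWWW
WGGGGW
WGBBBW
WKGGGW
WGGGGW
WWWWWW
WWWWWW
WWWWWW
WWWWGG
After op 5 paint(5,4,K):
WWWWWW
WGGGGW
WGBBBW
WKGGGW
WGGGGW
WWWWKW
WWWWWW
WWWWWW
WWWWGG
After op 6 paint(4,2,R):
WWWWWW
WGGGGW
WGBBBW
WKGGGW
WGRGGW
WWWWKW
WWWWWW
WWWWWW
WWWWGG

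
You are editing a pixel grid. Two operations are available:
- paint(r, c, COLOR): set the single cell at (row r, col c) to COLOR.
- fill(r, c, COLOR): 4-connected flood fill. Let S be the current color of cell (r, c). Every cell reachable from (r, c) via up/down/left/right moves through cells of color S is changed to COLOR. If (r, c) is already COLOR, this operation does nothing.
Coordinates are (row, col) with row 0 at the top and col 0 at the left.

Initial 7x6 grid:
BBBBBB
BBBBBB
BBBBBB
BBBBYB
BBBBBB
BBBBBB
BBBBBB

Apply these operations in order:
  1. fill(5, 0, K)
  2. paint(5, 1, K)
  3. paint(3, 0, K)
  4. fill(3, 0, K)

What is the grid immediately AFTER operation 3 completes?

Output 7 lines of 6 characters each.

Answer: KKKKKK
KKKKKK
KKKKKK
KKKKYK
KKKKKK
KKKKKK
KKKKKK

Derivation:
After op 1 fill(5,0,K) [41 cells changed]:
KKKKKK
KKKKKK
KKKKKK
KKKKYK
KKKKKK
KKKKKK
KKKKKK
After op 2 paint(5,1,K):
KKKKKK
KKKKKK
KKKKKK
KKKKYK
KKKKKK
KKKKKK
KKKKKK
After op 3 paint(3,0,K):
KKKKKK
KKKKKK
KKKKKK
KKKKYK
KKKKKK
KKKKKK
KKKKKK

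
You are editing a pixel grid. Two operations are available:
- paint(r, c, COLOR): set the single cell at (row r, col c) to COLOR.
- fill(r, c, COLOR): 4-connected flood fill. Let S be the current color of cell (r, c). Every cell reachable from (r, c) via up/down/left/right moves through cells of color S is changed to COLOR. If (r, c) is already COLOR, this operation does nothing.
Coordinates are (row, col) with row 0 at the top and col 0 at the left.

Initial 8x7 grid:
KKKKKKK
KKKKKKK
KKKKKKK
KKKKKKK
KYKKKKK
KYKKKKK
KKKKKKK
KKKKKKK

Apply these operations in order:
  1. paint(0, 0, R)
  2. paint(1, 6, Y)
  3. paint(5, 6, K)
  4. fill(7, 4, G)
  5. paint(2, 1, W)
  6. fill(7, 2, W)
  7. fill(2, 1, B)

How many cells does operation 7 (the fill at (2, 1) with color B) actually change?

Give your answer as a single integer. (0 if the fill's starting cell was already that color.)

Answer: 52

Derivation:
After op 1 paint(0,0,R):
RKKKKKK
KKKKKKK
KKKKKKK
KKKKKKK
KYKKKKK
KYKKKKK
KKKKKKK
KKKKKKK
After op 2 paint(1,6,Y):
RKKKKKK
KKKKKKY
KKKKKKK
KKKKKKK
KYKKKKK
KYKKKKK
KKKKKKK
KKKKKKK
After op 3 paint(5,6,K):
RKKKKKK
KKKKKKY
KKKKKKK
KKKKKKK
KYKKKKK
KYKKKKK
KKKKKKK
KKKKKKK
After op 4 fill(7,4,G) [52 cells changed]:
RGGGGGG
GGGGGGY
GGGGGGG
GGGGGGG
GYGGGGG
GYGGGGG
GGGGGGG
GGGGGGG
After op 5 paint(2,1,W):
RGGGGGG
GGGGGGY
GWGGGGG
GGGGGGG
GYGGGGG
GYGGGGG
GGGGGGG
GGGGGGG
After op 6 fill(7,2,W) [51 cells changed]:
RWWWWWW
WWWWWWY
WWWWWWW
WWWWWWW
WYWWWWW
WYWWWWW
WWWWWWW
WWWWWWW
After op 7 fill(2,1,B) [52 cells changed]:
RBBBBBB
BBBBBBY
BBBBBBB
BBBBBBB
BYBBBBB
BYBBBBB
BBBBBBB
BBBBBBB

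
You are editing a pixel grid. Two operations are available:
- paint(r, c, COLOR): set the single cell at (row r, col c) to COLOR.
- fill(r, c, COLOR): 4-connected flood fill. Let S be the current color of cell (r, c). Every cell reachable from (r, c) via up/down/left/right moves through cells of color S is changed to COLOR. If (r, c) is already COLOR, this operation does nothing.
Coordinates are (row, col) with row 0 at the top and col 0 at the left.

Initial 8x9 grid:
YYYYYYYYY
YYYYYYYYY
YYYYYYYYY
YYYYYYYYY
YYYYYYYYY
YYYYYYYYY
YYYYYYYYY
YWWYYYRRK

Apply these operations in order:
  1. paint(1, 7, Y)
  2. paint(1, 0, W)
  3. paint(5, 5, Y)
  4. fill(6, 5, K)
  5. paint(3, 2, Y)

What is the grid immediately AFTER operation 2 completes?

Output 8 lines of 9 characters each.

After op 1 paint(1,7,Y):
YYYYYYYYY
YYYYYYYYY
YYYYYYYYY
YYYYYYYYY
YYYYYYYYY
YYYYYYYYY
YYYYYYYYY
YWWYYYRRK
After op 2 paint(1,0,W):
YYYYYYYYY
WYYYYYYYY
YYYYYYYYY
YYYYYYYYY
YYYYYYYYY
YYYYYYYYY
YYYYYYYYY
YWWYYYRRK

Answer: YYYYYYYYY
WYYYYYYYY
YYYYYYYYY
YYYYYYYYY
YYYYYYYYY
YYYYYYYYY
YYYYYYYYY
YWWYYYRRK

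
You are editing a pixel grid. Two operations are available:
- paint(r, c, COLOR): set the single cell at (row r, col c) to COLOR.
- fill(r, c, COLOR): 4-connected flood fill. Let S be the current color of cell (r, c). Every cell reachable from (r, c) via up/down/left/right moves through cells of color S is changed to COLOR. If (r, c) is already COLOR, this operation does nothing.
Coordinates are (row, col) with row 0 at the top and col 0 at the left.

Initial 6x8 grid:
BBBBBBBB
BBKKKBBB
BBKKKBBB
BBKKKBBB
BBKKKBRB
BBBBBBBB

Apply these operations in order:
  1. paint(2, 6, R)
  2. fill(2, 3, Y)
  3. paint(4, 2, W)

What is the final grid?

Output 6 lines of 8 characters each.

Answer: BBBBBBBB
BBYYYBBB
BBYYYBRB
BBYYYBBB
BBWYYBRB
BBBBBBBB

Derivation:
After op 1 paint(2,6,R):
BBBBBBBB
BBKKKBBB
BBKKKBRB
BBKKKBBB
BBKKKBRB
BBBBBBBB
After op 2 fill(2,3,Y) [12 cells changed]:
BBBBBBBB
BBYYYBBB
BBYYYBRB
BBYYYBBB
BBYYYBRB
BBBBBBBB
After op 3 paint(4,2,W):
BBBBBBBB
BBYYYBBB
BBYYYBRB
BBYYYBBB
BBWYYBRB
BBBBBBBB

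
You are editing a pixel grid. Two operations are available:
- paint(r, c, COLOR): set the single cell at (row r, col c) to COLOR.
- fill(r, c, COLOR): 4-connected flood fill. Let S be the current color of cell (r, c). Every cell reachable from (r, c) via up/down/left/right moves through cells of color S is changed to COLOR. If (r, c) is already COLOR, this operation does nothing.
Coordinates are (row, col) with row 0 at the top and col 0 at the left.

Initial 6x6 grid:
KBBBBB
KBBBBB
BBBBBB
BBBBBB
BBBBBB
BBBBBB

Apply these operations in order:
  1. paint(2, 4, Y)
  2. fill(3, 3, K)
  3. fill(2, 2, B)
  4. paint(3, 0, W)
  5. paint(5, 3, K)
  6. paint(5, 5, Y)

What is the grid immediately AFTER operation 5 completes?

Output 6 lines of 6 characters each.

After op 1 paint(2,4,Y):
KBBBBB
KBBBBB
BBBBYB
BBBBBB
BBBBBB
BBBBBB
After op 2 fill(3,3,K) [33 cells changed]:
KKKKKK
KKKKKK
KKKKYK
KKKKKK
KKKKKK
KKKKKK
After op 3 fill(2,2,B) [35 cells changed]:
BBBBBB
BBBBBB
BBBBYB
BBBBBB
BBBBBB
BBBBBB
After op 4 paint(3,0,W):
BBBBBB
BBBBBB
BBBBYB
WBBBBB
BBBBBB
BBBBBB
After op 5 paint(5,3,K):
BBBBBB
BBBBBB
BBBBYB
WBBBBB
BBBBBB
BBBKBB

Answer: BBBBBB
BBBBBB
BBBBYB
WBBBBB
BBBBBB
BBBKBB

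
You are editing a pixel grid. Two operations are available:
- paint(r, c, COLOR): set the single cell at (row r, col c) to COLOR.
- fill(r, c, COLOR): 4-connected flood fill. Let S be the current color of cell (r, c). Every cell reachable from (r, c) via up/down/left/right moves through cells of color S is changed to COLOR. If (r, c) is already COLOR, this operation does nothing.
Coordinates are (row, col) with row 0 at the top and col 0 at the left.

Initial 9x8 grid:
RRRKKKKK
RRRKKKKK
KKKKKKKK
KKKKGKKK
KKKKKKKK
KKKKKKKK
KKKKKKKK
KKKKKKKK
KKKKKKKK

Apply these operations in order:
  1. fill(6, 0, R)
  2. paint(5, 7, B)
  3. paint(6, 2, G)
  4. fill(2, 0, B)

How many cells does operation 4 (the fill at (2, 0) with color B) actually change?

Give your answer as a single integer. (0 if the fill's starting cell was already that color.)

After op 1 fill(6,0,R) [65 cells changed]:
RRRRRRRR
RRRRRRRR
RRRRRRRR
RRRRGRRR
RRRRRRRR
RRRRRRRR
RRRRRRRR
RRRRRRRR
RRRRRRRR
After op 2 paint(5,7,B):
RRRRRRRR
RRRRRRRR
RRRRRRRR
RRRRGRRR
RRRRRRRR
RRRRRRRB
RRRRRRRR
RRRRRRRR
RRRRRRRR
After op 3 paint(6,2,G):
RRRRRRRR
RRRRRRRR
RRRRRRRR
RRRRGRRR
RRRRRRRR
RRRRRRRB
RRGRRRRR
RRRRRRRR
RRRRRRRR
After op 4 fill(2,0,B) [69 cells changed]:
BBBBBBBB
BBBBBBBB
BBBBBBBB
BBBBGBBB
BBBBBBBB
BBBBBBBB
BBGBBBBB
BBBBBBBB
BBBBBBBB

Answer: 69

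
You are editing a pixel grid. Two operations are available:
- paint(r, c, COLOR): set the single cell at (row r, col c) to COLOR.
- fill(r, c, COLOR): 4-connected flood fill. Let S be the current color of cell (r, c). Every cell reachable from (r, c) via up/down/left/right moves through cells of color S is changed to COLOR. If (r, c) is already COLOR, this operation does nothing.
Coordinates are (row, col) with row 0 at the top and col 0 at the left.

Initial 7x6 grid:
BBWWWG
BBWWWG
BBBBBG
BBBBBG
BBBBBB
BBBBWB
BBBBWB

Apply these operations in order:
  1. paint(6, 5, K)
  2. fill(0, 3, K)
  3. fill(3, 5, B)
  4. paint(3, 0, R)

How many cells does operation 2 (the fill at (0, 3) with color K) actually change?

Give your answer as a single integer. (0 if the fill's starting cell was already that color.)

After op 1 paint(6,5,K):
BBWWWG
BBWWWG
BBBBBG
BBBBBG
BBBBBB
BBBBWB
BBBBWK
After op 2 fill(0,3,K) [6 cells changed]:
BBKKKG
BBKKKG
BBBBBG
BBBBBG
BBBBBB
BBBBWB
BBBBWK

Answer: 6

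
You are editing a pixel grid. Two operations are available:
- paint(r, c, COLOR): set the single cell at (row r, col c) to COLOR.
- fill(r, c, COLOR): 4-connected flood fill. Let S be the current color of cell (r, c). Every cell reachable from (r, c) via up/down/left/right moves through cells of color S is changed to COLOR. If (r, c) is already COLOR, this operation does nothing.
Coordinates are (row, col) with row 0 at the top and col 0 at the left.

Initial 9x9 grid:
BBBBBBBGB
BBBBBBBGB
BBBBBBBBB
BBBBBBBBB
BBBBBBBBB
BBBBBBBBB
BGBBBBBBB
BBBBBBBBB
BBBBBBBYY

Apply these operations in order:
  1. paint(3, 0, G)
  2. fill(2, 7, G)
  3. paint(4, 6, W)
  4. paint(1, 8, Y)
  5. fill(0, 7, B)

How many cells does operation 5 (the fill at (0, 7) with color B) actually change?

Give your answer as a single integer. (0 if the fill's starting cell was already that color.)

Answer: 77

Derivation:
After op 1 paint(3,0,G):
BBBBBBBGB
BBBBBBBGB
BBBBBBBBB
GBBBBBBBB
BBBBBBBBB
BBBBBBBBB
BGBBBBBBB
BBBBBBBBB
BBBBBBBYY
After op 2 fill(2,7,G) [75 cells changed]:
GGGGGGGGG
GGGGGGGGG
GGGGGGGGG
GGGGGGGGG
GGGGGGGGG
GGGGGGGGG
GGGGGGGGG
GGGGGGGGG
GGGGGGGYY
After op 3 paint(4,6,W):
GGGGGGGGG
GGGGGGGGG
GGGGGGGGG
GGGGGGGGG
GGGGGGWGG
GGGGGGGGG
GGGGGGGGG
GGGGGGGGG
GGGGGGGYY
After op 4 paint(1,8,Y):
GGGGGGGGG
GGGGGGGGY
GGGGGGGGG
GGGGGGGGG
GGGGGGWGG
GGGGGGGGG
GGGGGGGGG
GGGGGGGGG
GGGGGGGYY
After op 5 fill(0,7,B) [77 cells changed]:
BBBBBBBBB
BBBBBBBBY
BBBBBBBBB
BBBBBBBBB
BBBBBBWBB
BBBBBBBBB
BBBBBBBBB
BBBBBBBBB
BBBBBBBYY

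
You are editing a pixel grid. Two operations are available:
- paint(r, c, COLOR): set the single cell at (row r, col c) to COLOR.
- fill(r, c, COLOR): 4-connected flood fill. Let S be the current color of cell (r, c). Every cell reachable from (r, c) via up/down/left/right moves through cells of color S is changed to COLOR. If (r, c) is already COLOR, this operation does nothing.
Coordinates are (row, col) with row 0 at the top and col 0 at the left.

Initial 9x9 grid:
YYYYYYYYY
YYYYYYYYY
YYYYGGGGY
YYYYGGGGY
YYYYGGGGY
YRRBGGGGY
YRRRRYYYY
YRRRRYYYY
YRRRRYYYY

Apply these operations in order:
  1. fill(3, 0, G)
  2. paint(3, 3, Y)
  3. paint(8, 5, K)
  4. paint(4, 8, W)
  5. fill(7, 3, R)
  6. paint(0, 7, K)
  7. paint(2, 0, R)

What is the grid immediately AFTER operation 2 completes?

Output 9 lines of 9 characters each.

Answer: GGGGGGGGG
GGGGGGGGG
GGGGGGGGG
GGGYGGGGG
GGGGGGGGG
GRRBGGGGG
GRRRRGGGG
GRRRRGGGG
GRRRRGGGG

Derivation:
After op 1 fill(3,0,G) [50 cells changed]:
GGGGGGGGG
GGGGGGGGG
GGGGGGGGG
GGGGGGGGG
GGGGGGGGG
GRRBGGGGG
GRRRRGGGG
GRRRRGGGG
GRRRRGGGG
After op 2 paint(3,3,Y):
GGGGGGGGG
GGGGGGGGG
GGGGGGGGG
GGGYGGGGG
GGGGGGGGG
GRRBGGGGG
GRRRRGGGG
GRRRRGGGG
GRRRRGGGG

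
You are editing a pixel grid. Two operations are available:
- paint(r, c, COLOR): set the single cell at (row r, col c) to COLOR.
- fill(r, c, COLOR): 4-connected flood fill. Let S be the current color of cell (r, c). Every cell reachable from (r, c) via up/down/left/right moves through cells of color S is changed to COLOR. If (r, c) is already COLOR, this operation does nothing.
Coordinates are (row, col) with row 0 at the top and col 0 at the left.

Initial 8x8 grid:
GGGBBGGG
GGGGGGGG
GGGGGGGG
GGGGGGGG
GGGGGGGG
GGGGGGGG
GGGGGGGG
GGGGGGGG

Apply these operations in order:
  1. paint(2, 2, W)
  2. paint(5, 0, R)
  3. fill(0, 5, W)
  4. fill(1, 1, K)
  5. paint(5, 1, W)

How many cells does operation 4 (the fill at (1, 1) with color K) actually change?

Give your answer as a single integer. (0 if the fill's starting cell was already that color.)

After op 1 paint(2,2,W):
GGGBBGGG
GGGGGGGG
GGWGGGGG
GGGGGGGG
GGGGGGGG
GGGGGGGG
GGGGGGGG
GGGGGGGG
After op 2 paint(5,0,R):
GGGBBGGG
GGGGGGGG
GGWGGGGG
GGGGGGGG
GGGGGGGG
RGGGGGGG
GGGGGGGG
GGGGGGGG
After op 3 fill(0,5,W) [60 cells changed]:
WWWBBWWW
WWWWWWWW
WWWWWWWW
WWWWWWWW
WWWWWWWW
RWWWWWWW
WWWWWWWW
WWWWWWWW
After op 4 fill(1,1,K) [61 cells changed]:
KKKBBKKK
KKKKKKKK
KKKKKKKK
KKKKKKKK
KKKKKKKK
RKKKKKKK
KKKKKKKK
KKKKKKKK

Answer: 61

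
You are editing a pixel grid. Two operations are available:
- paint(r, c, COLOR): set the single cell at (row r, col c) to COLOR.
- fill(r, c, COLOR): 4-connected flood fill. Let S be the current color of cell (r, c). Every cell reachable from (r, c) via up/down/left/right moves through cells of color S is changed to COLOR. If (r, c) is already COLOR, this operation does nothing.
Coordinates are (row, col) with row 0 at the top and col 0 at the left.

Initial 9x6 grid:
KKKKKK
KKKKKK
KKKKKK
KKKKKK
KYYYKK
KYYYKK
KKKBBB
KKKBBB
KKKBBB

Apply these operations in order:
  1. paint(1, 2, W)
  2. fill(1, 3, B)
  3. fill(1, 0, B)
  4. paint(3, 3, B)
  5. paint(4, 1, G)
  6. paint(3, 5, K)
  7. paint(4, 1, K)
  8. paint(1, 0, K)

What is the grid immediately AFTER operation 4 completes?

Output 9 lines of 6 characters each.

Answer: BBBBBB
BBWBBB
BBBBBB
BBBBBB
BYYYBB
BYYYBB
BBBBBB
BBBBBB
BBBBBB

Derivation:
After op 1 paint(1,2,W):
KKKKKK
KKWKKK
KKKKKK
KKKKKK
KYYYKK
KYYYKK
KKKBBB
KKKBBB
KKKBBB
After op 2 fill(1,3,B) [38 cells changed]:
BBBBBB
BBWBBB
BBBBBB
BBBBBB
BYYYBB
BYYYBB
BBBBBB
BBBBBB
BBBBBB
After op 3 fill(1,0,B) [0 cells changed]:
BBBBBB
BBWBBB
BBBBBB
BBBBBB
BYYYBB
BYYYBB
BBBBBB
BBBBBB
BBBBBB
After op 4 paint(3,3,B):
BBBBBB
BBWBBB
BBBBBB
BBBBBB
BYYYBB
BYYYBB
BBBBBB
BBBBBB
BBBBBB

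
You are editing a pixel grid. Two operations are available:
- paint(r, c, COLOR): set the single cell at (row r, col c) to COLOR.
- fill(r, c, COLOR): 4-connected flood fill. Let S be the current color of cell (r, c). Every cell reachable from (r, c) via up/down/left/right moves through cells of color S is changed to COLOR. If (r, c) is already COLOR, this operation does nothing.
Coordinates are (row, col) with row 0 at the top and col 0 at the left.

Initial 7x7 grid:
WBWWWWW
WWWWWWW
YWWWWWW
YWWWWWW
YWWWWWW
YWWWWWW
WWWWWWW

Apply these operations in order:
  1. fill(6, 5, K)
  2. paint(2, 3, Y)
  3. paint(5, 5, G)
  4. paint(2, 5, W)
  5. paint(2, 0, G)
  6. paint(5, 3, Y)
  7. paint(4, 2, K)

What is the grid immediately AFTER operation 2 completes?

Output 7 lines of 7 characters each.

Answer: KBKKKKK
KKKKKKK
YKKYKKK
YKKKKKK
YKKKKKK
YKKKKKK
KKKKKKK

Derivation:
After op 1 fill(6,5,K) [44 cells changed]:
KBKKKKK
KKKKKKK
YKKKKKK
YKKKKKK
YKKKKKK
YKKKKKK
KKKKKKK
After op 2 paint(2,3,Y):
KBKKKKK
KKKKKKK
YKKYKKK
YKKKKKK
YKKKKKK
YKKKKKK
KKKKKKK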